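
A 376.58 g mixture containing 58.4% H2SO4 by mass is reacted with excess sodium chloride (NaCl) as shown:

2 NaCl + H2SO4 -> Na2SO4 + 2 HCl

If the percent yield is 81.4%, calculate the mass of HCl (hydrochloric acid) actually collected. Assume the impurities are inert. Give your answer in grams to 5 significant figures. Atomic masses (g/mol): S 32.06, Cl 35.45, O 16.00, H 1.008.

133.09 g

Pure H2SO4 available = 376.58 g × 0.584 = 219.923 g.
M(H2SO4) = 2(1.008) + 32.06 + 4(16.00) = 98.076 g/mol.
M(HCl) = 1.008 + 35.45 = 36.458 g/mol.
n(H2SO4) = 219.923 g / 98.076 g/mol = 2.24237 mol.
From the equation the H2SO4:HCl mole ratio is 1:2, so n(HCl) = 2.24237 × 2/1 = 4.48474 mol.
Mass of HCl = 4.48474 mol × 36.458 g/mol = 163.505 g.
Actual mass collected = 163.505 g × 0.814 = 133.093 g.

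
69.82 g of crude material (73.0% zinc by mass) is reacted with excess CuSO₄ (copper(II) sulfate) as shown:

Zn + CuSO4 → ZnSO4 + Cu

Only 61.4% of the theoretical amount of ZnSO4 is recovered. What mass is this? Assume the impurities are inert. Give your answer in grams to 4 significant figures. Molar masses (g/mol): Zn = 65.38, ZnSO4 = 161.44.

Pure Zn available = 69.82 g × 0.730 = 50.969 g.
n(Zn) = 50.969 g / 65.38 g/mol = 0.77957 mol.
From the equation the Zn:ZnSO4 mole ratio is 1:1, so n(ZnSO4) = 0.77957 × 1/1 = 0.77957 mol.
Mass of ZnSO4 = 0.77957 mol × 161.44 g/mol = 125.85 g.
Actual mass collected = 125.85 g × 0.614 = 77.275 g.

77.27 g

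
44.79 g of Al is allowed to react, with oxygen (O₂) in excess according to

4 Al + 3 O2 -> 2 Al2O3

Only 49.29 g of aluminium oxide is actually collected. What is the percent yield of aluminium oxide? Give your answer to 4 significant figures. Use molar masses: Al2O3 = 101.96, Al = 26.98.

n(Al) = 44.790 g / 26.98 g/mol = 1.6601 mol.
From the equation the Al:Al2O3 mole ratio is 4:2, so n(Al2O3) = 1.6601 × 2/4 = 0.83006 mol.
Mass of Al2O3 = 0.83006 mol × 101.96 g/mol = 84.633 g.
This is the theoretical yield. Percent yield = 49.29 g / 84.633 g × 100% = 58.240%.

58.24 %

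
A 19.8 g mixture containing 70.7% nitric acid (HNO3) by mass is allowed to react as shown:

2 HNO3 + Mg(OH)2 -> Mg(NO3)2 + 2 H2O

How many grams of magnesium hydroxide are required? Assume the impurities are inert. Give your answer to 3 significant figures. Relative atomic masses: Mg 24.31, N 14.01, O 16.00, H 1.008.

Mass of pure HNO3 = 19.8 g × 0.707 = 14.00 g.
M(HNO3) = 1.008 + 14.01 + 3(16.00) = 63.018 g/mol.
M(Mg(OH)2) = 24.31 + 2(16.00) + 2(1.008) = 58.326 g/mol.
n(HNO3) = 14.00 g / 63.018 g/mol = 0.2221 mol.
From the equation the HNO3:Mg(OH)2 mole ratio is 2:1, so n(Mg(OH)2) = 0.2221 × 1/2 = 0.1111 mol.
Mass of Mg(OH)2 = 0.1111 mol × 58.326 g/mol = 6.478 g.

6.48 g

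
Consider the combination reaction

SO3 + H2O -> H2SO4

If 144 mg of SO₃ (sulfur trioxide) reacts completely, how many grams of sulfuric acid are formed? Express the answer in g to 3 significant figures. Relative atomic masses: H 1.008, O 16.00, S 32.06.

M(SO3) = 32.06 + 3(16.00) = 80.06 g/mol.
M(H2SO4) = 2(1.008) + 32.06 + 4(16.00) = 98.076 g/mol.
Convert: 144 mg = 0.1440 g.
n(SO3) = 0.1440 g / 80.06 g/mol = 0.001799 mol.
From the equation the SO3:H2SO4 mole ratio is 1:1, so n(H2SO4) = 0.001799 × 1/1 = 0.001799 mol.
Mass of H2SO4 = 0.001799 mol × 98.076 g/mol = 0.1764 g.

0.176 g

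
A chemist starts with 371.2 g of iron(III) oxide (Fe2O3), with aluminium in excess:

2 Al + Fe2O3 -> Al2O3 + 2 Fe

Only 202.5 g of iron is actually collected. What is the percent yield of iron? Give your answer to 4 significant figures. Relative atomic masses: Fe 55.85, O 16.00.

78.00 %

M(Fe2O3) = 2(55.85) + 3(16.00) = 159.70 g/mol.
M(Fe) = 55.85 g/mol.
n(Fe2O3) = 371.20 g / 159.70 g/mol = 2.3244 mol.
From the equation the Fe2O3:Fe mole ratio is 1:2, so n(Fe) = 2.3244 × 2/1 = 4.6487 mol.
Mass of Fe = 4.6487 mol × 55.85 g/mol = 259.63 g.
This is the theoretical yield. Percent yield = 202.5 g / 259.63 g × 100% = 77.995%.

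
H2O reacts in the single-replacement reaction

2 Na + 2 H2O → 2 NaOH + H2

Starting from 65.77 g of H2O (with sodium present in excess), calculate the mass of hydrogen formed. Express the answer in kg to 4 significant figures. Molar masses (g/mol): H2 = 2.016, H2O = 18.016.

n(H2O) = 65.770 g / 18.016 g/mol = 3.6506 mol.
From the equation the H2O:H2 mole ratio is 2:1, so n(H2) = 3.6506 × 1/2 = 1.8253 mol.
Mass of H2 = 1.8253 mol × 2.016 g/mol = 3.6798 g.
Converting to kg: 3.6798 g = 0.003680 kg.

0.003680 kg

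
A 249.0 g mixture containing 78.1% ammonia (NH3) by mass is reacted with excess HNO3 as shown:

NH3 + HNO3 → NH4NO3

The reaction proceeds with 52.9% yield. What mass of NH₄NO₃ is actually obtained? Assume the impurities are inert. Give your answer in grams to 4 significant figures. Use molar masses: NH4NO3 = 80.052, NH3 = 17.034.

483.5 g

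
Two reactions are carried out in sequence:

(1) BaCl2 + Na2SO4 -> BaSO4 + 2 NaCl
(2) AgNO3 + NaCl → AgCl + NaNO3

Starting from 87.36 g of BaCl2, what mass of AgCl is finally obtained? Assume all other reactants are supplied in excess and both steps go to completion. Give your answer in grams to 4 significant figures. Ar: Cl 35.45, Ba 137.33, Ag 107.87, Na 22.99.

M(BaCl2) = 137.33 + 2(35.45) = 208.23 g/mol.
M(AgCl) = 107.87 + 35.45 = 143.32 g/mol.
n(BaCl2) = 87.360 / 208.23 = 0.41954 mol.
Step 1 gives a 1:2 ratio of BaCl2 to NaCl, so n(NaCl) = 0.83907 mol.
In step 2 the NaCl:AgCl ratio is 1:1, so n(AgCl) = 0.83907 mol.
Mass of AgCl = 0.83907 × 143.32 = 120.26 g.

120.3 g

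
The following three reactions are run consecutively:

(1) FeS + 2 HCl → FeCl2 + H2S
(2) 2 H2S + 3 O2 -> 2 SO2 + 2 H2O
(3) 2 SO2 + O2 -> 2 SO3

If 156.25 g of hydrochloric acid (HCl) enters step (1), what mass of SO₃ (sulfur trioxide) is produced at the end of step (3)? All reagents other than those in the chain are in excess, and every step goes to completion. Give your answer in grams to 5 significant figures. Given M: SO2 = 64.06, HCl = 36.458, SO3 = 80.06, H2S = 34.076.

171.56 g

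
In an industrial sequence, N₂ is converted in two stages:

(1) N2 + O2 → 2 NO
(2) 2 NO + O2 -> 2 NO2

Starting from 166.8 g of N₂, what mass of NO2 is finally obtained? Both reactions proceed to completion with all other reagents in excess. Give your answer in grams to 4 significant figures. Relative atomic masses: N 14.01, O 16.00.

M(N2) = 2(14.01) = 28.02 g/mol.
M(NO2) = 14.01 + 2(16.00) = 46.01 g/mol.
n(N2) = 166.80 / 28.02 = 5.9529 mol.
Step 1 gives a 1:2 ratio of N2 to NO, so n(NO) = 11.906 mol.
In step 2 the NO:NO2 ratio is 2:2, so n(NO2) = 11.906 mol.
Mass of NO2 = 11.906 × 46.01 = 547.79 g.

547.8 g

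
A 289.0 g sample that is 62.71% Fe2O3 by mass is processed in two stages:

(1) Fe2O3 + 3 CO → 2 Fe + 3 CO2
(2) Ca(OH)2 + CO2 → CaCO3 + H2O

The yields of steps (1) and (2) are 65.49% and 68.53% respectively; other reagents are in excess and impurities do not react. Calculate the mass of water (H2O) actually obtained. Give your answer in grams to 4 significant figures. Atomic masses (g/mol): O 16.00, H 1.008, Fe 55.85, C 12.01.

27.53 g

Pure Fe2O3 = 289.0 × 0.6271 = 181.23 g.
M(Fe2O3) = 2(55.85) + 3(16.00) = 159.70 g/mol.
M(H2O) = 2(1.008) + 16.00 = 18.016 g/mol.
n(Fe2O3) = 181.23 / 159.70 = 1.1348 mol.
Step 1 (Fe2O3:CO2 = 1:3): theoretical n(CO2) = 3.4045 mol; at 65.49% yield, n(CO2) = 2.2296 mol.
Step 2 (CO2:H2O = 1:1): theoretical n(H2O) = 2.2296 mol, so theoretical mass = 2.2296 × 18.016 = 40.168 g.
At 68.53% yield, actual mass of H2O = 40.168 × 0.6853 = 27.527 g.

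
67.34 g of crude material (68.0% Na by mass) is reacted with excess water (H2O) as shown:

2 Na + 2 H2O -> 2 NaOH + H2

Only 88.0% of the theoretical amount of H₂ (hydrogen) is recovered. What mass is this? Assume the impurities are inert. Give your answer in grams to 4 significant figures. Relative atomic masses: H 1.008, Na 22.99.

Pure Na available = 67.34 g × 0.680 = 45.791 g.
M(Na) = 22.99 g/mol.
M(H2) = 2(1.008) = 2.016 g/mol.
n(Na) = 45.791 g / 22.99 g/mol = 1.9918 mol.
From the equation the Na:H2 mole ratio is 2:1, so n(H2) = 1.9918 × 1/2 = 0.99589 mol.
Mass of H2 = 0.99589 mol × 2.016 g/mol = 2.0077 g.
Actual mass collected = 2.0077 g × 0.880 = 1.7668 g.

1.767 g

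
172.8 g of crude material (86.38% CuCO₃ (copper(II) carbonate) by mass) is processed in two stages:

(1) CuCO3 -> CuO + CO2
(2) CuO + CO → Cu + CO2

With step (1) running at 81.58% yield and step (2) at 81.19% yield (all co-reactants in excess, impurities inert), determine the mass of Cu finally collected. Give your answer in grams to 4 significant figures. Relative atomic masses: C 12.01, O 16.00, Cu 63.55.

Pure CuCO3 = 172.8 × 0.8638 = 149.26 g.
M(CuCO3) = 63.55 + 12.01 + 3(16.00) = 123.56 g/mol.
M(Cu) = 63.55 g/mol.
n(CuCO3) = 149.26 / 123.56 = 1.2080 mol.
Step 1 (CuCO3:CuO = 1:1): theoretical n(CuO) = 1.2080 mol; at 81.58% yield, n(CuO) = 0.98551 mol.
Step 2 (CuO:Cu = 1:1): theoretical n(Cu) = 0.98551 mol, so theoretical mass = 0.98551 × 63.55 = 62.629 g.
At 81.19% yield, actual mass of Cu = 62.629 × 0.8119 = 50.849 g.

50.85 g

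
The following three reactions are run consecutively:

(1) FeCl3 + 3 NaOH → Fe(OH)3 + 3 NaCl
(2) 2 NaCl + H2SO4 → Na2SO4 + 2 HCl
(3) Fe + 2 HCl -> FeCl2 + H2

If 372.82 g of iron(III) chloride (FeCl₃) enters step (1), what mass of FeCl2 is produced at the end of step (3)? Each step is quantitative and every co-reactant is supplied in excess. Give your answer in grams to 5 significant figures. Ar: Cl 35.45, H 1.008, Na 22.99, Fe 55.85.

437.01 g

M(FeCl3) = 55.85 + 3(35.45) = 162.20 g/mol.
M(FeCl2) = 55.85 + 2(35.45) = 126.75 g/mol.
n(FeCl3) = 372.82 / 162.20 = 2.29852 mol.
Reaction (1): FeCl3→NaCl ratio 1:3 ⇒ n(NaCl) = 6.89556 mol.
Reaction (2): NaCl→HCl ratio 2:2 ⇒ n(HCl) = 6.89556 mol.
Reaction (3): HCl→FeCl2 ratio 2:1 ⇒ n(FeCl2) = 3.44778 mol.
Mass of FeCl2 = 3.44778 × 126.75 = 437.006 g.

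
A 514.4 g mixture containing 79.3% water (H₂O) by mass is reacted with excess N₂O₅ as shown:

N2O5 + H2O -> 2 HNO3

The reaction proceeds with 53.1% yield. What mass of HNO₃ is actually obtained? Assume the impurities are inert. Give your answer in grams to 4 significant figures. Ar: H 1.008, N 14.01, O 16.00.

1515 g

Pure H2O available = 514.4 g × 0.793 = 407.92 g.
M(H2O) = 2(1.008) + 16.00 = 18.016 g/mol.
M(HNO3) = 1.008 + 14.01 + 3(16.00) = 63.018 g/mol.
n(H2O) = 407.92 g / 18.016 g/mol = 22.642 mol.
From the equation the H2O:HNO3 mole ratio is 1:2, so n(HNO3) = 22.642 × 2/1 = 45.284 mol.
Mass of HNO3 = 45.284 mol × 63.018 g/mol = 2853.7 g.
Actual mass collected = 2853.7 g × 0.531 = 1515.3 g.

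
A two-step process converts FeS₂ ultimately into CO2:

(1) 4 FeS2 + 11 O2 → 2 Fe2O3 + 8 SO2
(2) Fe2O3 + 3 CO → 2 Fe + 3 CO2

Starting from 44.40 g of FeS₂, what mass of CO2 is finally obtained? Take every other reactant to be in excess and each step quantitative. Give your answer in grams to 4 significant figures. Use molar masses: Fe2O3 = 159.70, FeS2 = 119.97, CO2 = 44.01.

24.43 g

n(FeS2) = 44.400 / 119.97 = 0.37009 mol.
Step 1 gives a 4:2 ratio of FeS2 to Fe2O3, so n(Fe2O3) = 0.18505 mol.
In step 2 the Fe2O3:CO2 ratio is 1:3, so n(CO2) = 0.55514 mol.
Mass of CO2 = 0.55514 × 44.01 = 24.432 g.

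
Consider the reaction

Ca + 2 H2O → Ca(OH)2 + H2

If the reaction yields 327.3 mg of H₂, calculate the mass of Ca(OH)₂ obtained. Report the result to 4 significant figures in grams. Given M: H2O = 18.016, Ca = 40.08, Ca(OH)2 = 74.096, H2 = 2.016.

12.03 g

Convert: 327.3 mg = 0.32730 g.
n(H2) = 0.32730 g / 2.016 g/mol = 0.16235 mol.
From the equation the H2:Ca(OH)2 mole ratio is 1:1, so n(Ca(OH)2) = 0.16235 × 1/1 = 0.16235 mol.
Mass of Ca(OH)2 = 0.16235 mol × 74.096 g/mol = 12.030 g.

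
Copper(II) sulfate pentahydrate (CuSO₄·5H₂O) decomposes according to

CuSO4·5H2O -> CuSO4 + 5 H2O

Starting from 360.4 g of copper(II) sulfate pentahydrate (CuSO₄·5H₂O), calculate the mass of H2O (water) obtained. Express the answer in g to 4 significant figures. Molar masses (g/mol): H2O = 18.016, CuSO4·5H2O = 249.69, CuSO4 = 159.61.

130.0 g

n(CuSO4·5H2O) = 360.40 g / 249.69 g/mol = 1.4434 mol.
From the equation the CuSO4·5H2O:H2O mole ratio is 1:5, so n(H2O) = 1.4434 × 5/1 = 7.2169 mol.
Mass of H2O = 7.2169 mol × 18.016 g/mol = 130.02 g.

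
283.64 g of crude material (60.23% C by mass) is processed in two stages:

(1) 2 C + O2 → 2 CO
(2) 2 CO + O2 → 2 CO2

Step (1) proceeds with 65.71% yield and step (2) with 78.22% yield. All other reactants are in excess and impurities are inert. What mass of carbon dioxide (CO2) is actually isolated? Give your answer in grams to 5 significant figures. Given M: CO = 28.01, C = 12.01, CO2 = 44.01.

321.76 g

Pure C = 283.64 × 0.6023 = 170.836 g.
n(C) = 170.836 / 12.01 = 14.2245 mol.
Step 1 (C:CO = 2:2): theoretical n(CO) = 14.2245 mol; at 65.71% yield, n(CO) = 9.34693 mol.
Step 2 (CO:CO2 = 2:2): theoretical n(CO2) = 9.34693 mol, so theoretical mass = 9.34693 × 44.01 = 411.358 g.
At 78.22% yield, actual mass of CO2 = 411.358 × 0.7822 = 321.764 g.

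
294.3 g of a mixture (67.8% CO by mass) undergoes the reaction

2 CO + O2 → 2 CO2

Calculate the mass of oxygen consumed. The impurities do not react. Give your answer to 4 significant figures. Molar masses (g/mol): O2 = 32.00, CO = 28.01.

114.0 g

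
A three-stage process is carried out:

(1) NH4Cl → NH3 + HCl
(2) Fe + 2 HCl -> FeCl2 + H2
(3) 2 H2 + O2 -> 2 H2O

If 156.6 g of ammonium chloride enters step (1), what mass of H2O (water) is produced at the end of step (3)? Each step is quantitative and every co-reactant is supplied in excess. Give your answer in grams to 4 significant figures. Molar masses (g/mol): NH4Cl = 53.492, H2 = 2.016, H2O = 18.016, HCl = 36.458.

26.37 g

n(NH4Cl) = 156.6 / 53.492 = 2.9275 mol.
Reaction (1): NH4Cl→HCl ratio 1:1 ⇒ n(HCl) = 2.9275 mol.
Reaction (2): HCl→H2 ratio 2:1 ⇒ n(H2) = 1.4638 mol.
Reaction (3): H2→H2O ratio 2:2 ⇒ n(H2O) = 1.4638 mol.
Mass of H2O = 1.4638 × 18.016 = 26.371 g.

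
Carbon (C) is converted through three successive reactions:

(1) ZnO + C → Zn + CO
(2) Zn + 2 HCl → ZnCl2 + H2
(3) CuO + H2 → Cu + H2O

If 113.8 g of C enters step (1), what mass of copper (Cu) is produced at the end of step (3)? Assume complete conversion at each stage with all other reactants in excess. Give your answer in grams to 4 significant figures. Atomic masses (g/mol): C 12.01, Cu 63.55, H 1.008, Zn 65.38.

602.2 g

M(C) = 12.01 g/mol.
M(Cu) = 63.55 g/mol.
n(C) = 113.8 / 12.01 = 9.4754 mol.
Reaction (1): C→Zn ratio 1:1 ⇒ n(Zn) = 9.4754 mol.
Reaction (2): Zn→H2 ratio 1:1 ⇒ n(H2) = 9.4754 mol.
Reaction (3): H2→Cu ratio 1:1 ⇒ n(Cu) = 9.4754 mol.
Mass of Cu = 9.4754 × 63.55 = 602.16 g.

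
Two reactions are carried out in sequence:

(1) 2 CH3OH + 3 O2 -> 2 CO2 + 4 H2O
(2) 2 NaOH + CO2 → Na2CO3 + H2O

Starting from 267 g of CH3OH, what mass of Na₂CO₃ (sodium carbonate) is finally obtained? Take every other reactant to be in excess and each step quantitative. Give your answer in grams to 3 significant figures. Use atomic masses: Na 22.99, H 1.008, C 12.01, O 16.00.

M(CH3OH) = 12.01 + 4(1.008) + 16.00 = 32.042 g/mol.
M(Na2CO3) = 2(22.99) + 12.01 + 3(16.00) = 105.99 g/mol.
n(CH3OH) = 267.0 / 32.042 = 8.333 mol.
Step 1 gives a 2:2 ratio of CH3OH to CO2, so n(CO2) = 8.333 mol.
In step 2 the CO2:Na2CO3 ratio is 1:1, so n(Na2CO3) = 8.333 mol.
Mass of Na2CO3 = 8.333 × 105.99 = 883.2 g.

883 g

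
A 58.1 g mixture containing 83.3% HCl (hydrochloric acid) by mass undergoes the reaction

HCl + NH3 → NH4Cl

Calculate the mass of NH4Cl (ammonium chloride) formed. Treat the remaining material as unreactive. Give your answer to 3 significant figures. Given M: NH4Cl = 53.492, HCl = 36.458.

71.0 g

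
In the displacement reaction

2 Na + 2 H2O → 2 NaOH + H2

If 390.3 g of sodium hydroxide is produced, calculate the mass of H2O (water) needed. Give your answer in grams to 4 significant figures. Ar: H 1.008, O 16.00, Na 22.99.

175.8 g

M(NaOH) = 22.99 + 16.00 + 1.008 = 39.998 g/mol.
M(H2O) = 2(1.008) + 16.00 = 18.016 g/mol.
n(NaOH) = 390.30 g / 39.998 g/mol = 9.7580 mol.
From the equation the NaOH:H2O mole ratio is 2:2, so n(H2O) = 9.7580 × 2/2 = 9.7580 mol.
Mass of H2O = 9.7580 mol × 18.016 g/mol = 175.80 g.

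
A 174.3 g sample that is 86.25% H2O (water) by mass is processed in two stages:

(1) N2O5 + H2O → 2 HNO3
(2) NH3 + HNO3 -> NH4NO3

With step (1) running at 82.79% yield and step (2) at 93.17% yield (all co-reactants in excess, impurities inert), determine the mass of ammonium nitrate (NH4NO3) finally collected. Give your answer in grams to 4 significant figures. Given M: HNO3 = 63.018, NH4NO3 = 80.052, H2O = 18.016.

1031 g

Pure H2O = 174.3 × 0.8625 = 150.33 g.
n(H2O) = 150.33 / 18.016 = 8.3445 mol.
Step 1 (H2O:HNO3 = 1:2): theoretical n(HNO3) = 16.689 mol; at 82.79% yield, n(HNO3) = 13.817 mol.
Step 2 (HNO3:NH4NO3 = 1:1): theoretical n(NH4NO3) = 13.817 mol, so theoretical mass = 13.817 × 80.052 = 1106.1 g.
At 93.17% yield, actual mass of NH4NO3 = 1106.1 × 0.9317 = 1030.5 g.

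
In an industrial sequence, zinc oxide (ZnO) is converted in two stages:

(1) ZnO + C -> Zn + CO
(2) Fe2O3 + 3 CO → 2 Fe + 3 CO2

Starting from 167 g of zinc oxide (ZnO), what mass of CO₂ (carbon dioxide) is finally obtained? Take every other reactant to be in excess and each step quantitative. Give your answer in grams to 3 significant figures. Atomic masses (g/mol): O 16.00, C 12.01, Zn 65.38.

90.3 g

M(ZnO) = 65.38 + 16.00 = 81.38 g/mol.
M(CO2) = 12.01 + 2(16.00) = 44.01 g/mol.
n(ZnO) = 167.0 / 81.38 = 2.052 mol.
Step 1 gives a 1:1 ratio of ZnO to CO, so n(CO) = 2.052 mol.
In step 2 the CO:CO2 ratio is 3:3, so n(CO2) = 2.052 mol.
Mass of CO2 = 2.052 × 44.01 = 90.31 g.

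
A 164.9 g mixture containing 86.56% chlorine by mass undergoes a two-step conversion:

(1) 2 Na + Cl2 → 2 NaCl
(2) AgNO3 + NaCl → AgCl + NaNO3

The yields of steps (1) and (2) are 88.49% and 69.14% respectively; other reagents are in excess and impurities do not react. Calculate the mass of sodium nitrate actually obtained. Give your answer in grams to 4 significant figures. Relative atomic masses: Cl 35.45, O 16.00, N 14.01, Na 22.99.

Pure Cl2 = 164.9 × 0.8656 = 142.74 g.
M(Cl2) = 2(35.45) = 70.90 g/mol.
M(NaNO3) = 22.99 + 14.01 + 3(16.00) = 85.00 g/mol.
n(Cl2) = 142.74 / 70.90 = 2.0132 mol.
Step 1 (Cl2:NaCl = 1:2): theoretical n(NaCl) = 4.0264 mol; at 88.49% yield, n(NaCl) = 3.5630 mol.
Step 2 (NaCl:NaNO3 = 1:1): theoretical n(NaNO3) = 3.5630 mol, so theoretical mass = 3.5630 × 85.00 = 302.86 g.
At 69.14% yield, actual mass of NaNO3 = 302.86 × 0.6914 = 209.39 g.

209.4 g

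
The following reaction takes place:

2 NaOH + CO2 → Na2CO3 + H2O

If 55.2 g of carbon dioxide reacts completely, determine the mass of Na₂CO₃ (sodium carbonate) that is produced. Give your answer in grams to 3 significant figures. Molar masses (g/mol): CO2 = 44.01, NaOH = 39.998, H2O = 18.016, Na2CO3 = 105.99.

n(CO2) = 55.20 g / 44.01 g/mol = 1.254 mol.
From the equation the CO2:Na2CO3 mole ratio is 1:1, so n(Na2CO3) = 1.254 × 1/1 = 1.254 mol.
Mass of Na2CO3 = 1.254 mol × 105.99 g/mol = 132.9 g.

133 g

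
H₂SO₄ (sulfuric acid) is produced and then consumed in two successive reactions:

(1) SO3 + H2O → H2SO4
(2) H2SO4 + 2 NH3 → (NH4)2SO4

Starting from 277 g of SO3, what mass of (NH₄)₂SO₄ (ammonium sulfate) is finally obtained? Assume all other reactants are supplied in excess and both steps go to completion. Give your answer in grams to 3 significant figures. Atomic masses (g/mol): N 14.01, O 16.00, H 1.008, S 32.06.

457 g

M(SO3) = 32.06 + 3(16.00) = 80.06 g/mol.
M((NH4)2SO4) = 2(14.01) + 8(1.008) + 32.06 + 4(16.00) = 132.144 g/mol.
n(SO3) = 277.0 / 80.06 = 3.460 mol.
Step 1 gives a 1:1 ratio of SO3 to H2SO4, so n(H2SO4) = 3.460 mol.
In step 2 the H2SO4:(NH4)2SO4 ratio is 1:1, so n((NH4)2SO4) = 3.460 mol.
Mass of (NH4)2SO4 = 3.460 × 132.144 = 457.2 g.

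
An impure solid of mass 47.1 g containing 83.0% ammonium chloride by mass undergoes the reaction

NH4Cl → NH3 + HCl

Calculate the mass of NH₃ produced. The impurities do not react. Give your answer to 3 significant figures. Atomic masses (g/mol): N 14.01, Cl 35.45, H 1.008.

12.4 g

Mass of pure NH4Cl = 47.1 g × 0.830 = 39.09 g.
M(NH4Cl) = 14.01 + 4(1.008) + 35.45 = 53.492 g/mol.
M(NH3) = 14.01 + 3(1.008) = 17.034 g/mol.
n(NH4Cl) = 39.09 g / 53.492 g/mol = 0.7308 mol.
From the equation the NH4Cl:NH3 mole ratio is 1:1, so n(NH3) = 0.7308 × 1/1 = 0.7308 mol.
Mass of NH3 = 0.7308 mol × 17.034 g/mol = 12.45 g.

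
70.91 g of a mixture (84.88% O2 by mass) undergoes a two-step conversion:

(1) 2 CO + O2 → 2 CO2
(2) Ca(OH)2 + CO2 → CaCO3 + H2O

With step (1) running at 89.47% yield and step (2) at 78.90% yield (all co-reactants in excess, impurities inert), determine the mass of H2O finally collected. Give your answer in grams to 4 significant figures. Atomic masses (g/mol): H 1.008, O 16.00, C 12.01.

Pure O2 = 70.91 × 0.8488 = 60.188 g.
M(O2) = 2(16.00) = 32.00 g/mol.
M(H2O) = 2(1.008) + 16.00 = 18.016 g/mol.
n(O2) = 60.188 / 32.00 = 1.8809 mol.
Step 1 (O2:CO2 = 1:2): theoretical n(CO2) = 3.7618 mol; at 89.47% yield, n(CO2) = 3.3657 mol.
Step 2 (CO2:H2O = 1:1): theoretical n(H2O) = 3.3657 mol, so theoretical mass = 3.3657 × 18.016 = 60.636 g.
At 78.90% yield, actual mass of H2O = 60.636 × 0.7890 = 47.842 g.

47.84 g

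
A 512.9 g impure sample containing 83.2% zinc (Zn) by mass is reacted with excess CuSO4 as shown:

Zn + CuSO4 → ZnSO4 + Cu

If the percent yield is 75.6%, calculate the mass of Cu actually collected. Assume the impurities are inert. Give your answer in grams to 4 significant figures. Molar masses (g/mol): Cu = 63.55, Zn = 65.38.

Pure Zn available = 512.9 g × 0.832 = 426.73 g.
n(Zn) = 426.73 g / 65.38 g/mol = 6.5270 mol.
From the equation the Zn:Cu mole ratio is 1:1, so n(Cu) = 6.5270 × 1/1 = 6.5270 mol.
Mass of Cu = 6.5270 mol × 63.55 g/mol = 414.79 g.
Actual mass collected = 414.79 g × 0.756 = 313.58 g.

313.6 g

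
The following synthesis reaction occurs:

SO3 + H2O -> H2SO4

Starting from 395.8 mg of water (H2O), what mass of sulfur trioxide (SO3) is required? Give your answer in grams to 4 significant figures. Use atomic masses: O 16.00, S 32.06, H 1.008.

1.759 g

M(H2O) = 2(1.008) + 16.00 = 18.016 g/mol.
M(SO3) = 32.06 + 3(16.00) = 80.06 g/mol.
Convert: 395.8 mg = 0.39580 g.
n(H2O) = 0.39580 g / 18.016 g/mol = 0.021969 mol.
From the equation the H2O:SO3 mole ratio is 1:1, so n(SO3) = 0.021969 × 1/1 = 0.021969 mol.
Mass of SO3 = 0.021969 mol × 80.06 g/mol = 1.7589 g.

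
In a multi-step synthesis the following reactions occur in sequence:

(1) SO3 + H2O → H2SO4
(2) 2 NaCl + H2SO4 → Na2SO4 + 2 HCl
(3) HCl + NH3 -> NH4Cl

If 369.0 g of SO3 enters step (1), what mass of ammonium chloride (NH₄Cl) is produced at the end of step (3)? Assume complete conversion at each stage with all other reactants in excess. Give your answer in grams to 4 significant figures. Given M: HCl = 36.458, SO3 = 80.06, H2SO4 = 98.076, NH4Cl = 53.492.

493.1 g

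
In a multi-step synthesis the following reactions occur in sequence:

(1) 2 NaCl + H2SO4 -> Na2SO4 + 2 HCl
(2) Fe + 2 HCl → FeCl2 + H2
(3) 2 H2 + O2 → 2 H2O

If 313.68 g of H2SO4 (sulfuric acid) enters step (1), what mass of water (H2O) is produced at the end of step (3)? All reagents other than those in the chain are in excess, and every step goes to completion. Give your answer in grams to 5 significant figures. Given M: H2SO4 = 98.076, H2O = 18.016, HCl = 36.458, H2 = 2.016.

57.621 g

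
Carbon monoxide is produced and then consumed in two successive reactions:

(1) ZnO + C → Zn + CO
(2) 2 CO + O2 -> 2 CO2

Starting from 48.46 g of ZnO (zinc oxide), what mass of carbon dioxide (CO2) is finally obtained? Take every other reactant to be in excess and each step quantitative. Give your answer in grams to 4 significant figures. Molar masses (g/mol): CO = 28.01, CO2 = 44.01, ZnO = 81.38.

26.21 g

n(ZnO) = 48.460 / 81.38 = 0.59548 mol.
Step 1 gives a 1:1 ratio of ZnO to CO, so n(CO) = 0.59548 mol.
In step 2 the CO:CO2 ratio is 2:2, so n(CO2) = 0.59548 mol.
Mass of CO2 = 0.59548 × 44.01 = 26.207 g.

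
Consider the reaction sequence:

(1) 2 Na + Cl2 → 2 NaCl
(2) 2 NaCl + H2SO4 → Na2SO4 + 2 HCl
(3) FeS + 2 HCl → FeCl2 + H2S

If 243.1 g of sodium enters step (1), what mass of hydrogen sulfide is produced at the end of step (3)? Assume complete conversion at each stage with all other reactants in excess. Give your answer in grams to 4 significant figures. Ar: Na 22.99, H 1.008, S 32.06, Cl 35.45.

180.2 g

M(Na) = 22.99 g/mol.
M(H2S) = 2(1.008) + 32.06 = 34.076 g/mol.
n(Na) = 243.1 / 22.99 = 10.574 mol.
Reaction (1): Na→NaCl ratio 2:2 ⇒ n(NaCl) = 10.574 mol.
Reaction (2): NaCl→HCl ratio 2:2 ⇒ n(HCl) = 10.574 mol.
Reaction (3): HCl→H2S ratio 2:1 ⇒ n(H2S) = 5.2871 mol.
Mass of H2S = 5.2871 × 34.076 = 180.16 g.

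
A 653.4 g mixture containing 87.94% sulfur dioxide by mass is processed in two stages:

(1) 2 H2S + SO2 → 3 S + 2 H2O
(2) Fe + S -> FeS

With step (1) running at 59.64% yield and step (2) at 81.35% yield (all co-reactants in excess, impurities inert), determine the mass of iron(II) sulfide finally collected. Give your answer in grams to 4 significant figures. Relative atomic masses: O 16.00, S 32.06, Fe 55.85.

1148 g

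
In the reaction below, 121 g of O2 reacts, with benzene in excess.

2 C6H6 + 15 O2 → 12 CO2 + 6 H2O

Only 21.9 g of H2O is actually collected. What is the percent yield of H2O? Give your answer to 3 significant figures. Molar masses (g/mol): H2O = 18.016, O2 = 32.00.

80.4 %

n(O2) = 121.0 g / 32.00 g/mol = 3.781 mol.
From the equation the O2:H2O mole ratio is 15:6, so n(H2O) = 3.781 × 6/15 = 1.512 mol.
Mass of H2O = 1.512 mol × 18.016 g/mol = 27.25 g.
This is the theoretical yield. Percent yield = 21.9 g / 27.25 g × 100% = 80.37%.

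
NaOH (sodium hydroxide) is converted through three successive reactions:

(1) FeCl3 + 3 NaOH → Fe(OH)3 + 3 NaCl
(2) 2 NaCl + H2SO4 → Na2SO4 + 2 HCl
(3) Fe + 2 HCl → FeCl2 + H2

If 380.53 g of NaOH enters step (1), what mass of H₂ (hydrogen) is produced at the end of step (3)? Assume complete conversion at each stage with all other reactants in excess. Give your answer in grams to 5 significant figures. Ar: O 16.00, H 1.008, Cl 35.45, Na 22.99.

9.5898 g

M(NaOH) = 22.99 + 16.00 + 1.008 = 39.998 g/mol.
M(H2) = 2(1.008) = 2.016 g/mol.
n(NaOH) = 380.53 / 39.998 = 9.51373 mol.
Reaction (1): NaOH→NaCl ratio 3:3 ⇒ n(NaCl) = 9.51373 mol.
Reaction (2): NaCl→HCl ratio 2:2 ⇒ n(HCl) = 9.51373 mol.
Reaction (3): HCl→H2 ratio 2:1 ⇒ n(H2) = 4.75686 mol.
Mass of H2 = 4.75686 × 2.016 = 9.58984 g.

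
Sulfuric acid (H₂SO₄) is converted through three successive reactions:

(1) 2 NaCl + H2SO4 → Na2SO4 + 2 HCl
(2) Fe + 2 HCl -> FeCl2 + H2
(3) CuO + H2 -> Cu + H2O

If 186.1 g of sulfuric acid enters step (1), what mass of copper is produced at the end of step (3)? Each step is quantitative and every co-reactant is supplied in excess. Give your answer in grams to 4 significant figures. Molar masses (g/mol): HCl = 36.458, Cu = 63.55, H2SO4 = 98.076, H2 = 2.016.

120.6 g

n(H2SO4) = 186.1 / 98.076 = 1.8975 mol.
Reaction (1): H2SO4→HCl ratio 1:2 ⇒ n(HCl) = 3.7950 mol.
Reaction (2): HCl→H2 ratio 2:1 ⇒ n(H2) = 1.8975 mol.
Reaction (3): H2→Cu ratio 1:1 ⇒ n(Cu) = 1.8975 mol.
Mass of Cu = 1.8975 × 63.55 = 120.59 g.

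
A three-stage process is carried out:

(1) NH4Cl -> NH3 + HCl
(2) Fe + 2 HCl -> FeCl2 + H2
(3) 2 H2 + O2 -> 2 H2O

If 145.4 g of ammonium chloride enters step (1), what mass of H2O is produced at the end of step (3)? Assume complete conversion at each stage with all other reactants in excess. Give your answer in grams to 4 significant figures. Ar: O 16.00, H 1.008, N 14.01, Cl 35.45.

M(NH4Cl) = 14.01 + 4(1.008) + 35.45 = 53.492 g/mol.
M(H2O) = 2(1.008) + 16.00 = 18.016 g/mol.
n(NH4Cl) = 145.4 / 53.492 = 2.7182 mol.
Reaction (1): NH4Cl→HCl ratio 1:1 ⇒ n(HCl) = 2.7182 mol.
Reaction (2): HCl→H2 ratio 2:1 ⇒ n(H2) = 1.3591 mol.
Reaction (3): H2→H2O ratio 2:2 ⇒ n(H2O) = 1.3591 mol.
Mass of H2O = 1.3591 × 18.016 = 24.485 g.

24.49 g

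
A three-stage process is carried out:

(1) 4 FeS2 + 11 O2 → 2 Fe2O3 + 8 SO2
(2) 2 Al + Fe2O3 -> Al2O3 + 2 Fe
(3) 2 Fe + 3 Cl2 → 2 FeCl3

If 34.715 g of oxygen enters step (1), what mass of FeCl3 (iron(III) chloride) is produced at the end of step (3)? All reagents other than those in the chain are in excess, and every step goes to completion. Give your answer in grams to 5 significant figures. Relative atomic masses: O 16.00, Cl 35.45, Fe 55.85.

63.986 g

M(O2) = 2(16.00) = 32.00 g/mol.
M(FeCl3) = 55.85 + 3(35.45) = 162.20 g/mol.
n(O2) = 34.715 / 32.00 = 1.08484 mol.
Reaction (1): O2→Fe2O3 ratio 11:2 ⇒ n(Fe2O3) = 0.197244 mol.
Reaction (2): Fe2O3→Fe ratio 1:2 ⇒ n(Fe) = 0.394489 mol.
Reaction (3): Fe→FeCl3 ratio 2:2 ⇒ n(FeCl3) = 0.394489 mol.
Mass of FeCl3 = 0.394489 × 162.20 = 63.9861 g.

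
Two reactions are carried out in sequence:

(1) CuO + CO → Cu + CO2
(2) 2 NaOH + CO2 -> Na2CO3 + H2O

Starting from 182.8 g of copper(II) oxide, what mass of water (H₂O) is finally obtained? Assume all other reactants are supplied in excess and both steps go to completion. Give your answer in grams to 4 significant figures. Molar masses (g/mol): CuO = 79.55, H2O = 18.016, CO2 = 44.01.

41.40 g

n(CuO) = 182.80 / 79.55 = 2.2979 mol.
Step 1 gives a 1:1 ratio of CuO to CO2, so n(CO2) = 2.2979 mol.
In step 2 the CO2:H2O ratio is 1:1, so n(H2O) = 2.2979 mol.
Mass of H2O = 2.2979 × 18.016 = 41.399 g.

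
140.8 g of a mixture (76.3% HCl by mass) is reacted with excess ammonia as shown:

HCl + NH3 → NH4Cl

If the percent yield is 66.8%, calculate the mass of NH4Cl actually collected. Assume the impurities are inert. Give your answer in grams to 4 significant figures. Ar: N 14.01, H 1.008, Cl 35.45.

Pure HCl available = 140.8 g × 0.763 = 107.43 g.
M(HCl) = 1.008 + 35.45 = 36.458 g/mol.
M(NH4Cl) = 14.01 + 4(1.008) + 35.45 = 53.492 g/mol.
n(HCl) = 107.43 g / 36.458 g/mol = 2.9467 mol.
From the equation the HCl:NH4Cl mole ratio is 1:1, so n(NH4Cl) = 2.9467 × 1/1 = 2.9467 mol.
Mass of NH4Cl = 2.9467 mol × 53.492 g/mol = 157.62 g.
Actual mass collected = 157.62 g × 0.668 = 105.29 g.

105.3 g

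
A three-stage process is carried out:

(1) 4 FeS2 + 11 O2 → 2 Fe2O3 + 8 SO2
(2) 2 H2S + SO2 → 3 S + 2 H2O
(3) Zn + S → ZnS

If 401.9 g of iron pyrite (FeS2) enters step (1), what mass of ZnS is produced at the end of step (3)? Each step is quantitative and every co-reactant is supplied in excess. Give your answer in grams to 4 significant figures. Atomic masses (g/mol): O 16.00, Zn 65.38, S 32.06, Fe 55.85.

1959 g

M(FeS2) = 55.85 + 2(32.06) = 119.97 g/mol.
M(ZnS) = 65.38 + 32.06 = 97.44 g/mol.
n(FeS2) = 401.9 / 119.97 = 3.3500 mol.
Reaction (1): FeS2→SO2 ratio 4:8 ⇒ n(SO2) = 6.7000 mol.
Reaction (2): SO2→S ratio 1:3 ⇒ n(S) = 20.100 mol.
Reaction (3): S→ZnS ratio 1:1 ⇒ n(ZnS) = 20.100 mol.
Mass of ZnS = 20.100 × 97.44 = 1958.5 g.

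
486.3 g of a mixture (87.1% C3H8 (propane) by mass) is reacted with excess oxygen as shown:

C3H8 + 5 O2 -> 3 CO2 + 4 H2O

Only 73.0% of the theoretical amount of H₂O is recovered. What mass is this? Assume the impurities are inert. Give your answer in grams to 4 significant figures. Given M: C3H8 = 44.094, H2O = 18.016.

Pure C3H8 available = 486.3 g × 0.871 = 423.57 g.
n(C3H8) = 423.57 g / 44.094 g/mol = 9.6060 mol.
From the equation the C3H8:H2O mole ratio is 1:4, so n(H2O) = 9.6060 × 4/1 = 38.424 mol.
Mass of H2O = 38.424 mol × 18.016 g/mol = 692.25 g.
Actual mass collected = 692.25 g × 0.730 = 505.34 g.

505.3 g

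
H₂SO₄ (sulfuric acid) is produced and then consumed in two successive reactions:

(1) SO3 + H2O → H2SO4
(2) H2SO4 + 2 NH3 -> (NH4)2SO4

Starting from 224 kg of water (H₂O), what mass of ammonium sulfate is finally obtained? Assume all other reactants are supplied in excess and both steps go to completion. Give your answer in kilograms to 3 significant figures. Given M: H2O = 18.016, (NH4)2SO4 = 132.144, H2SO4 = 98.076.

1640 kg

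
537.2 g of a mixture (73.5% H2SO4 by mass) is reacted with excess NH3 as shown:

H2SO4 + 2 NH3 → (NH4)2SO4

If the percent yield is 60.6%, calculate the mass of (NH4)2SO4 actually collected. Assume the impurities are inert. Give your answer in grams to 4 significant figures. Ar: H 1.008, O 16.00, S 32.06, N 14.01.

322.4 g

Pure H2SO4 available = 537.2 g × 0.735 = 394.84 g.
M(H2SO4) = 2(1.008) + 32.06 + 4(16.00) = 98.076 g/mol.
M((NH4)2SO4) = 2(14.01) + 8(1.008) + 32.06 + 4(16.00) = 132.144 g/mol.
n(H2SO4) = 394.84 g / 98.076 g/mol = 4.0259 mol.
From the equation the H2SO4:(NH4)2SO4 mole ratio is 1:1, so n((NH4)2SO4) = 4.0259 × 1/1 = 4.0259 mol.
Mass of (NH4)2SO4 = 4.0259 mol × 132.144 g/mol = 532.00 g.
Actual mass collected = 532.00 g × 0.606 = 322.39 g.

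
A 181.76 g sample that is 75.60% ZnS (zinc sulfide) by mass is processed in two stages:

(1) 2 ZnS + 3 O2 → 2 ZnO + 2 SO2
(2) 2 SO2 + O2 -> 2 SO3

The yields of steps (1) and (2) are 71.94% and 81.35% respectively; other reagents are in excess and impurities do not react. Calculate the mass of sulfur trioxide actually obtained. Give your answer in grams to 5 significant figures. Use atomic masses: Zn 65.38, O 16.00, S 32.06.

Pure ZnS = 181.76 × 0.7560 = 137.411 g.
M(ZnS) = 65.38 + 32.06 = 97.44 g/mol.
M(SO3) = 32.06 + 3(16.00) = 80.06 g/mol.
n(ZnS) = 137.411 / 97.44 = 1.41021 mol.
Step 1 (ZnS:SO2 = 2:2): theoretical n(SO2) = 1.41021 mol; at 71.94% yield, n(SO2) = 1.01450 mol.
Step 2 (SO2:SO3 = 2:2): theoretical n(SO3) = 1.01450 mol, so theoretical mass = 1.01450 × 80.06 = 81.2211 g.
At 81.35% yield, actual mass of SO3 = 81.2211 × 0.8135 = 66.0734 g.

66.073 g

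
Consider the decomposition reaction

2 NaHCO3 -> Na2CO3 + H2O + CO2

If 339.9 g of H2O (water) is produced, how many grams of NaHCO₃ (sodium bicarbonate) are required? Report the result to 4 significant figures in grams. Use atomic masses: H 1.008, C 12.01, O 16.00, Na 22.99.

3170 g

M(H2O) = 2(1.008) + 16.00 = 18.016 g/mol.
M(NaHCO3) = 22.99 + 1.008 + 12.01 + 3(16.00) = 84.008 g/mol.
n(H2O) = 339.90 g / 18.016 g/mol = 18.867 mol.
From the equation the H2O:NaHCO3 mole ratio is 1:2, so n(NaHCO3) = 18.867 × 2/1 = 37.733 mol.
Mass of NaHCO3 = 37.733 mol × 84.008 g/mol = 3169.9 g.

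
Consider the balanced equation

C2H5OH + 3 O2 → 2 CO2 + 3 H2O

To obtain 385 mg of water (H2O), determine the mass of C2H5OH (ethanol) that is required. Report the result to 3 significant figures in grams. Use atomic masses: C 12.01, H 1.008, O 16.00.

0.328 g

M(H2O) = 2(1.008) + 16.00 = 18.016 g/mol.
M(C2H5OH) = 2(12.01) + 6(1.008) + 16.00 = 46.068 g/mol.
Convert: 385 mg = 0.3850 g.
n(H2O) = 0.3850 g / 18.016 g/mol = 0.02137 mol.
From the equation the H2O:C2H5OH mole ratio is 3:1, so n(C2H5OH) = 0.02137 × 1/3 = 0.007123 mol.
Mass of C2H5OH = 0.007123 mol × 46.068 g/mol = 0.3282 g.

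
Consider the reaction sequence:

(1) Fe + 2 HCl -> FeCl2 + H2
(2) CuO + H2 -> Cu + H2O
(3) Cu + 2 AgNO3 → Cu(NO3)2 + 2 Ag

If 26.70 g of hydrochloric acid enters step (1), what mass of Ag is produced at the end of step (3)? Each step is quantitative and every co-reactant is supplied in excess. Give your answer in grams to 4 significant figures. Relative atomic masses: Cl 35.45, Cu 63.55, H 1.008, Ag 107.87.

79.00 g

M(HCl) = 1.008 + 35.45 = 36.458 g/mol.
M(Ag) = 107.87 g/mol.
n(HCl) = 26.70 / 36.458 = 0.73235 mol.
Reaction (1): HCl→H2 ratio 2:1 ⇒ n(H2) = 0.36617 mol.
Reaction (2): H2→Cu ratio 1:1 ⇒ n(Cu) = 0.36617 mol.
Reaction (3): Cu→Ag ratio 1:2 ⇒ n(Ag) = 0.73235 mol.
Mass of Ag = 0.73235 × 107.87 = 78.999 g.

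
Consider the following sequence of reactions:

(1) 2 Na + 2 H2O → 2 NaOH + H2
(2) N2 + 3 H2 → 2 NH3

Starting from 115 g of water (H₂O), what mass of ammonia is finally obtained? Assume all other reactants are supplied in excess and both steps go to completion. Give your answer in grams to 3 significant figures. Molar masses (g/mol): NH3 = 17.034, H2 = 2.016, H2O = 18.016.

36.2 g

n(H2O) = 115.0 / 18.016 = 6.383 mol.
Step 1 gives a 2:1 ratio of H2O to H2, so n(H2) = 3.192 mol.
In step 2 the H2:NH3 ratio is 3:2, so n(NH3) = 2.128 mol.
Mass of NH3 = 2.128 × 17.034 = 36.24 g.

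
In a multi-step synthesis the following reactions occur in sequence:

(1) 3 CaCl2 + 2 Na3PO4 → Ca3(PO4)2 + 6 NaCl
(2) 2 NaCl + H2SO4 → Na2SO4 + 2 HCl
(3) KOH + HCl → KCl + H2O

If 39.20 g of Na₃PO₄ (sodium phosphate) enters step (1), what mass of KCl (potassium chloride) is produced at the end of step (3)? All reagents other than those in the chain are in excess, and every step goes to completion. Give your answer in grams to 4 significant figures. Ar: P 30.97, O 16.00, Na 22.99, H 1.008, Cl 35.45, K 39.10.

M(Na3PO4) = 3(22.99) + 30.97 + 4(16.00) = 163.94 g/mol.
M(KCl) = 39.10 + 35.45 = 74.55 g/mol.
n(Na3PO4) = 39.20 / 163.94 = 0.23911 mol.
Reaction (1): Na3PO4→NaCl ratio 2:6 ⇒ n(NaCl) = 0.71734 mol.
Reaction (2): NaCl→HCl ratio 2:2 ⇒ n(HCl) = 0.71734 mol.
Reaction (3): HCl→KCl ratio 1:1 ⇒ n(KCl) = 0.71734 mol.
Mass of KCl = 0.71734 × 74.55 = 53.477 g.

53.48 g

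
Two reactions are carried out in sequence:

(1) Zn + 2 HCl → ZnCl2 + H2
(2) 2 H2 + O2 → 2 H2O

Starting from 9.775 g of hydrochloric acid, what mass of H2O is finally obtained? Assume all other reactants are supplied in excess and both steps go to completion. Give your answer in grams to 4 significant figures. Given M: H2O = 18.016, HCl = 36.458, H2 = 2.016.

2.415 g

n(HCl) = 9.7750 / 36.458 = 0.26812 mol.
Step 1 gives a 2:1 ratio of HCl to H2, so n(H2) = 0.13406 mol.
In step 2 the H2:H2O ratio is 2:2, so n(H2O) = 0.13406 mol.
Mass of H2O = 0.13406 × 18.016 = 2.4152 g.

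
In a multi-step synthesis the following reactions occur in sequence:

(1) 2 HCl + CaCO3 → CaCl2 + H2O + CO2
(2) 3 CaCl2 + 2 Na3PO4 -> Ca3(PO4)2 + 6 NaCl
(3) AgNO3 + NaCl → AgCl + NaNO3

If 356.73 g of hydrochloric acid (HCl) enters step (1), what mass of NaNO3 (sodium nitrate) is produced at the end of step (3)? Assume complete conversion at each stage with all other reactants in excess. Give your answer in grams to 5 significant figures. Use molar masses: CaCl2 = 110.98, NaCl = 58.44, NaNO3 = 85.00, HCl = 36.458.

n(HCl) = 356.73 / 36.458 = 9.78468 mol.
Reaction (1): HCl→CaCl2 ratio 2:1 ⇒ n(CaCl2) = 4.89234 mol.
Reaction (2): CaCl2→NaCl ratio 3:6 ⇒ n(NaCl) = 9.78468 mol.
Reaction (3): NaCl→NaNO3 ratio 1:1 ⇒ n(NaNO3) = 9.78468 mol.
Mass of NaNO3 = 9.78468 × 85.00 = 831.698 g.

831.70 g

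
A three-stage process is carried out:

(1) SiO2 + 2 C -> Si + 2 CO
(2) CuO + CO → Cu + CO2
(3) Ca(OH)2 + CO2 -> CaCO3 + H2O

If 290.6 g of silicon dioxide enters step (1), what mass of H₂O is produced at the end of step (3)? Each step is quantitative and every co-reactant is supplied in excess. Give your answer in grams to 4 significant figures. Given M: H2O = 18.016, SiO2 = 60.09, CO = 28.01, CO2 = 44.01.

n(SiO2) = 290.6 / 60.09 = 4.8361 mol.
Reaction (1): SiO2→CO ratio 1:2 ⇒ n(CO) = 9.6722 mol.
Reaction (2): CO→CO2 ratio 1:1 ⇒ n(CO2) = 9.6722 mol.
Reaction (3): CO2→H2O ratio 1:1 ⇒ n(H2O) = 9.6722 mol.
Mass of H2O = 9.6722 × 18.016 = 174.25 g.

174.3 g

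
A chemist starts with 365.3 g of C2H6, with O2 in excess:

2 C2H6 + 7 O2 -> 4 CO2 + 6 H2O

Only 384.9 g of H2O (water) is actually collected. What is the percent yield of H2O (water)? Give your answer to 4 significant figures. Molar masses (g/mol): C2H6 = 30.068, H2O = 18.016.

58.62 %

n(C2H6) = 365.30 g / 30.068 g/mol = 12.149 mol.
From the equation the C2H6:H2O mole ratio is 2:6, so n(H2O) = 12.149 × 6/2 = 36.447 mol.
Mass of H2O = 36.447 mol × 18.016 g/mol = 656.64 g.
This is the theoretical yield. Percent yield = 384.9 g / 656.64 g × 100% = 58.617%.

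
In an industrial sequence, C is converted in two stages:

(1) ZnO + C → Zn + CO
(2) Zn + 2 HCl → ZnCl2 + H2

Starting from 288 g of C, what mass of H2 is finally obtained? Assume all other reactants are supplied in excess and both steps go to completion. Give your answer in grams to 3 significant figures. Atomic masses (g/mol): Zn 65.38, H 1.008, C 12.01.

48.3 g

M(C) = 12.01 g/mol.
M(H2) = 2(1.008) = 2.016 g/mol.
n(C) = 288.0 / 12.01 = 23.98 mol.
Step 1 gives a 1:1 ratio of C to Zn, so n(Zn) = 23.98 mol.
In step 2 the Zn:H2 ratio is 1:1, so n(H2) = 23.98 mol.
Mass of H2 = 23.98 × 2.016 = 48.34 g.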